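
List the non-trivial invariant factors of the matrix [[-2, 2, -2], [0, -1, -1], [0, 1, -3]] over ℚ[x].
x + 2, (x + 2)^2

The Jordan structure of A has elementary divisors (x + 2)^2, (x + 2). Arranging the block sizes at each eigenvalue in decreasing order and taking row products gives the invariant factors.

Invariant factors (smallest first, each dividing the next): x + 2, (x + 2)^2.

Check: the last factor (x + 2)^2 is the minimal polynomial, and the product (x + 2)^3 is the characteristic polynomial.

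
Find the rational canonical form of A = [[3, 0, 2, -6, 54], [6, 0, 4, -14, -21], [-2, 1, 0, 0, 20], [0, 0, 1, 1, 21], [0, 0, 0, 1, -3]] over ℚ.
R = [[3, 0, 0, 0, 0], [0, 0, 0, 0, -135], [0, 1, 0, 0, 18], [0, 0, 1, 0, 24], [0, 0, 0, 1, -2]]

The invariant factors of A (the non-unit diagonal entries of the Smith normal form of xI - A over ℚ[x]) are x - 3, (x - 3)^2(x + 3)(x + 5), each dividing the next. The characteristic polynomial is their product, (x - 3)^3(x + 3)(x + 5).

The rational canonical form is the block-diagonal matrix of companion matrices C(f_i):
R = [[3, 0, 0, 0, 0], [0, 0, 0, 0, -135], [0, 1, 0, 0, 18], [0, 0, 1, 0, 24], [0, 0, 0, 1, -2]].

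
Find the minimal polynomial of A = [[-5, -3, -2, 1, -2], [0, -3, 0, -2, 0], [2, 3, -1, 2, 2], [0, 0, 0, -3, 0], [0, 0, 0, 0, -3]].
The characteristic polynomial factors as (x + 3)^5. The minimal polynomial is ∏(x - λ)^{k_λ} where k_λ is the size of the largest Jordan block at λ.

For λ = -3: rank(A + 3I) = 2, and the largest Jordan block has size 2 (the smallest k with rank((A + 3I)^k) = rank((A + 3I)^(k+1))).

So m_A(x) = (x + 3)^2.

m_A(x) = (x + 3)^2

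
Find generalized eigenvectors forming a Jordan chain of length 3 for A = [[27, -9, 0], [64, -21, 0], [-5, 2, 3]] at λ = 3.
v_1 = [[2, 5, 0]]^T, v_2 = [[3, 8, 0]]^T, v_3 = [[0, 0, 1]]^T

We seek v_1 ∈ ker((A - 3I)^3) \ ker((A - 3I)^2), then set v_{i+1} = (A - 3I) v_i.

One such chain is v_1 = [[2, 5, 0]]^T, v_2 = [[3, 8, 0]]^T, v_3 = [[0, 0, 1]]^T. Check: (A - 3I) v_3 = [[0, 0, 0]]^T = 0.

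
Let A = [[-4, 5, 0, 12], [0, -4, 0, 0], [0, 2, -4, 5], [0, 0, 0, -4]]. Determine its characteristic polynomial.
xI - A = [[x + 4, -5, 0, -12], [0, x + 4, 0, 0], [0, -2, x + 4, -5], [0, 0, 0, x + 4]].

Expanding det(xI - A) along the first row:
det(xI - A) = + (x + 4)·det([[x + 4, 0, 0], [-2, x + 4, -5], [0, 0, x + 4]]) - (-5)·det([[0, 0, 0], [0, x + 4, -5], [0, 0, x + 4]]) + (0)·det([[0, x + 4, 0], [0, -2, -5], [0, 0, x + 4]]) - (-12)·det([[0, x + 4, 0], [0, -2, x + 4], [0, 0, 0]]).

Evaluating gives χ_A(x) = x^4 + 16x^3 + 96x^2 + 256x + 256 = (x + 4)^4.

χ_A(x) = (x + 4)^4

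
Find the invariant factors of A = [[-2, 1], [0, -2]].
(x + 2)^2

The Jordan structure of A has elementary divisors (x + 2)^2. Arranging the block sizes at each eigenvalue in decreasing order and taking row products gives the invariant factors.

Invariant factors (smallest first, each dividing the next): (x + 2)^2.

Check: the last factor (x + 2)^2 is the minimal polynomial, and the product (x + 2)^2 is the characteristic polynomial.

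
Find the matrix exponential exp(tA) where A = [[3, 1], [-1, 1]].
e^{tA} = [[(t + 1)*e^{2*t}, t*e^{2*t}], [-t*e^{2*t}, (1 - t)*e^{2*t}]]

A has Jordan form J = [[2, 1], [0, 2]] with A = PJP^{-1}, so e^{tA} = P e^{tJ} P^{-1}.

For a Jordan block J_k(λ), e^{tJ_k(λ)} = e^{λt} · (I + tN + t^2 N^2/2! + ... + t^{k-1} N^{k-1}/(k-1)!) where N is the nilpotent superdiagonal part.

Assembling the blocks and conjugating back gives the entries of e^{tA} as shown above.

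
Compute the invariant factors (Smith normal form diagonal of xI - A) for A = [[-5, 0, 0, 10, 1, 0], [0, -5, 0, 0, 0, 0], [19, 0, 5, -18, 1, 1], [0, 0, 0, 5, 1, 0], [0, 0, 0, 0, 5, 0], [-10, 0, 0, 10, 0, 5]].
(x - 5)(x + 5), (x - 5)^3(x + 5)

The Jordan structure of A has elementary divisors (x + 5), (x + 5), (x - 5)^3, (x - 5). Arranging the block sizes at each eigenvalue in decreasing order and taking row products gives the invariant factors.

Invariant factors (smallest first, each dividing the next): (x - 5)(x + 5), (x - 5)^3(x + 5).

Check: the last factor (x - 5)^3(x + 5) is the minimal polynomial, and the product (x - 5)^4(x + 5)^2 is the characteristic polynomial.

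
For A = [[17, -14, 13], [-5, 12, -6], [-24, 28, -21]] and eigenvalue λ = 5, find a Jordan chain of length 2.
v_1 = [[2, -1, -3]]^T, v_2 = [[-1, 1, 2]]^T

We seek v_1 ∈ ker((A - 5I)^2) \ ker(A - 5I), then set v_{i+1} = (A - 5I) v_i.

One such chain is v_1 = [[2, -1, -3]]^T, v_2 = [[-1, 1, 2]]^T. Check: (A - 5I) v_2 = [[0, 0, 0]]^T = 0.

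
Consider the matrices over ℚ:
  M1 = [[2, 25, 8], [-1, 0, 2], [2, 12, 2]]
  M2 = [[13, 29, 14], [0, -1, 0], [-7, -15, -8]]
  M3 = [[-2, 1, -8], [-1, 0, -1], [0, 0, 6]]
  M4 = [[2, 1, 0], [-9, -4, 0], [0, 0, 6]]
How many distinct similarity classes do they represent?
1 class: {M1, M2, M3, M4}

Characteristic polynomials: χ_{M1} = (x - 6)(x + 1)^2, χ_{M2} = (x - 6)(x + 1)^2, χ_{M3} = (x - 6)(x + 1)^2, χ_{M4} = (x - 6)(x + 1)^2.

{M1, M2, M3, M4}: invariant factors (x - 6)(x + 1)^2.

Matrices are similar if and only if their invariant-factor lists agree; the partition into similarity classes is {M1, M2, M3, M4}.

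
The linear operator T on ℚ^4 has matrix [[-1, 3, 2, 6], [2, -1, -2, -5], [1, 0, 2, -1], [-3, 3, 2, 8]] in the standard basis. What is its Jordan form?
J = [[2, 1, 0, 0], [0, 2, 1, 0], [0, 0, 2, 0], [0, 0, 0, 2]]

The characteristic polynomial is det(xI - A) = (x - 2)^4, so the eigenvalues are 2 (algebraic multiplicity 4).

For λ = 2: rank(A - 2I) = 2, rank((A - 2I)^2) = 1, rank((A - 2I)^3) = 0. The eigenspace has dimension 4 - 2 = 2, so there are 2 Jordan blocks; the rank sequence gives block sizes [3, 1].

Assembling the blocks gives the Jordan form J above.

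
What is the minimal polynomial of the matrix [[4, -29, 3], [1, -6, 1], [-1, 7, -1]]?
m_A(x) = (x + 1)^3

The characteristic polynomial factors as (x + 1)^3. The minimal polynomial is ∏(x - λ)^{k_λ} where k_λ is the size of the largest Jordan block at λ.

For λ = -1: rank(A + I) = 2, and the largest Jordan block has size 3 (the smallest k with rank((A + I)^k) = rank((A + I)^(k+1))).

So m_A(x) = (x + 1)^3.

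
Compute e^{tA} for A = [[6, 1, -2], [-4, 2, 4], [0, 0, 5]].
e^{tA} = [[(2*t + 1)*e^{4*t}, t*e^{4*t}, 2*(1 - e^{t})*e^{4*t}], [-4*t*e^{4*t}, (1 - 2*t)*e^{4*t}, 4*(e^{t} - 1)*e^{4*t}], [0, 0, e^{5*t}]]

A has Jordan form J = [[4, 1, 0], [0, 4, 0], [0, 0, 5]] with A = PJP^{-1}, so e^{tA} = P e^{tJ} P^{-1}.

For a Jordan block J_k(λ), e^{tJ_k(λ)} = e^{λt} · (I + tN + t^2 N^2/2! + ... + t^{k-1} N^{k-1}/(k-1)!) where N is the nilpotent superdiagonal part.

Assembling the blocks and conjugating back gives the entries of e^{tA} as shown above.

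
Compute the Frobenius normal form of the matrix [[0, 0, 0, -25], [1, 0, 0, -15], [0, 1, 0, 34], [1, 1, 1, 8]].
The invariant factors of A (the non-unit diagonal entries of the Smith normal form of xI - A over ℚ[x]) are (x - 5)^2(x + 1)^2, each dividing the next. The characteristic polynomial is their product, (x - 5)^2(x + 1)^2.

The rational canonical form is the block-diagonal matrix of companion matrices C(f_i):
R = [[0, 0, 0, -25], [1, 0, 0, -40], [0, 1, 0, -6], [0, 0, 1, 8]].

R = [[0, 0, 0, -25], [1, 0, 0, -40], [0, 1, 0, -6], [0, 0, 1, 8]]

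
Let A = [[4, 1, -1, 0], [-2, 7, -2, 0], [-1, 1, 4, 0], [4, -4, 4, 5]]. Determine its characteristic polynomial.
χ_A(x) = (x - 5)^4

xI - A = [[x - 4, -1, 1, 0], [2, x - 7, 2, 0], [1, -1, x - 4, 0], [-4, 4, -4, x - 5]].

Expanding det(xI - A) along the first row:
det(xI - A) = + (x - 4)·det([[x - 7, 2, 0], [-1, x - 4, 0], [4, -4, x - 5]]) - (-1)·det([[2, 2, 0], [1, x - 4, 0], [-4, -4, x - 5]]) + (1)·det([[2, x - 7, 0], [1, -1, 0], [-4, 4, x - 5]]) - (0)·det([[2, x - 7, 2], [1, -1, x - 4], [-4, 4, -4]]).

Evaluating gives χ_A(x) = x^4 - 20x^3 + 150x^2 - 500x + 625 = (x - 5)^4.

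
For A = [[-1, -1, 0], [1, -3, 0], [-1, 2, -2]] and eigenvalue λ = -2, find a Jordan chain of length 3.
We seek v_1 ∈ ker((A + 2I)^3) \ ker((A + 2I)^2), then set v_{i+1} = (A + 2I) v_i.

One such chain is v_1 = [[1, 0, 1]]^T, v_2 = [[1, 1, -1]]^T, v_3 = [[0, 0, 1]]^T. Check: (A + 2I) v_3 = [[0, 0, 0]]^T = 0.

v_1 = [[1, 0, 1]]^T, v_2 = [[1, 1, -1]]^T, v_3 = [[0, 0, 1]]^T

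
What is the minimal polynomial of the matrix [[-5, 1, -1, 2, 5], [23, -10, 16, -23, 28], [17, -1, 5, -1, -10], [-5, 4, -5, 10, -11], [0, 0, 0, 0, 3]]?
m_A(x) = (x - 3)^2(x + 3)^2

The characteristic polynomial factors as (x - 3)^3(x + 3)^2. The minimal polynomial is ∏(x - λ)^{k_λ} where k_λ is the size of the largest Jordan block at λ.

For λ = -3: rank(A + 3I) = 4, and the largest Jordan block has size 2 (the smallest k with rank((A + 3I)^k) = rank((A + 3I)^(k+1))).
For λ = 3: rank(A - 3I) = 3, and the largest Jordan block has size 2 (the smallest k with rank((A - 3I)^k) = rank((A - 3I)^(k+1))).

So m_A(x) = (x - 3)^2(x + 3)^2.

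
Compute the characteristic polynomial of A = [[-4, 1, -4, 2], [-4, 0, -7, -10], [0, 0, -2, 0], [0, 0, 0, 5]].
xI - A = [[x + 4, -1, 4, -2], [4, x, 7, 10], [0, 0, x + 2, 0], [0, 0, 0, x - 5]].

Expanding det(xI - A) along the first row:
det(xI - A) = + (x + 4)·det([[x, 7, 10], [0, x + 2, 0], [0, 0, x - 5]]) - (-1)·det([[4, 7, 10], [0, x + 2, 0], [0, 0, x - 5]]) + (4)·det([[4, x, 10], [0, 0, 0], [0, 0, x - 5]]) - (-2)·det([[4, x, 7], [0, 0, x + 2], [0, 0, 0]]).

Evaluating gives χ_A(x) = x^4 + x^3 - 18x^2 - 52x - 40 = (x - 5)(x + 2)^3.

χ_A(x) = (x - 5)(x + 2)^3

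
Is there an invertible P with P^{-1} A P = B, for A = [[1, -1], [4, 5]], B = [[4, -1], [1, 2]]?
Two matrices over a field are similar if and only if they have the same invariant factors.

Both A and B have characteristic polynomial (x - 3)^2 and minimal polynomial (x - 3)^2. Computing further, both have invariant factors (x - 3)^2. Hence A and B are similar.

Yes.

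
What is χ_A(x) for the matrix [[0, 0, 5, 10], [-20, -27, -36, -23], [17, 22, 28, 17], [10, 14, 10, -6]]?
xI - A = [[x, 0, -5, -10], [20, x + 27, 36, 23], [-17, -22, x - 28, -17], [-10, -14, -10, x + 6]].

Expanding det(xI - A) along the first row:
det(xI - A) = + (x)·det([[x + 27, 36, 23], [-22, x - 28, -17], [-14, -10, x + 6]]) - (0)·det([[20, 36, 23], [-17, x - 28, -17], [-10, -10, x + 6]]) + (-5)·det([[20, x + 27, 23], [-17, -22, -17], [-10, -14, x + 6]]) - (-10)·det([[20, x + 27, 36], [-17, -22, x - 28], [-10, -14, -10]]).

Evaluating gives χ_A(x) = x^4 + 5x^3 - 3x^2 - 17x - 10 = (x - 2)(x + 1)^2(x + 5).

χ_A(x) = (x - 2)(x + 1)^2(x + 5)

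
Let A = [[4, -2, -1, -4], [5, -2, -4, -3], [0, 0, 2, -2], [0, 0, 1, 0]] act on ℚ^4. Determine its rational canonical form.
The invariant factors of A (the non-unit diagonal entries of the Smith normal form of xI - A over ℚ[x]) are x^2 - 2x + 2, x^2 - 2x + 2, each dividing the next. The characteristic polynomial is their product, (x^2 - 2x + 2)^2.

The rational canonical form is the block-diagonal matrix of companion matrices C(f_i):
R = [[0, -2, 0, 0], [1, 2, 0, 0], [0, 0, 0, -2], [0, 0, 1, 2]].

Note the characteristic polynomial does not split into linear factors over ℚ, so A has no Jordan form over ℚ; the rational canonical form exists over any field.

R = [[0, -2, 0, 0], [1, 2, 0, 0], [0, 0, 0, -2], [0, 0, 1, 2]]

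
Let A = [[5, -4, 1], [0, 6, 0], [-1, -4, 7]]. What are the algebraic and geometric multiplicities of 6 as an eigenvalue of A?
algebraic multiplicity 3, geometric multiplicity 2

The characteristic polynomial is (x - 6)^3, so the factor x - 6 appears with exponent 3: the algebraic multiplicity is 3.

rank(A - 6I) = 1, so the eigenspace has dimension 3 - 1 = 2: the geometric multiplicity is 2.

Since 2 < 3, A is not diagonalizable.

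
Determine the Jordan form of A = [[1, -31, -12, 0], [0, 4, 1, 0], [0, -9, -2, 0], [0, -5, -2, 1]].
The characteristic polynomial is det(xI - A) = (x - 1)^4, so the eigenvalues are 1 (algebraic multiplicity 4).

For λ = 1: rank(A - I) = 2, rank((A - I)^2) = 1, rank((A - I)^3) = 0. The eigenspace has dimension 4 - 2 = 2, so there are 2 Jordan blocks; the rank sequence gives block sizes [3, 1].

Assembling the blocks gives the Jordan form J above.

J = [[1, 1, 0, 0], [0, 1, 1, 0], [0, 0, 1, 0], [0, 0, 0, 1]]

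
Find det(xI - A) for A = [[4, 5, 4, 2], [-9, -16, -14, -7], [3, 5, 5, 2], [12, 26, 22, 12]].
χ_A(x) = (x - 2)(x - 1)^3

xI - A = [[x - 4, -5, -4, -2], [9, x + 16, 14, 7], [-3, -5, x - 5, -2], [-12, -26, -22, x - 12]].

Expanding det(xI - A) along the first row:
det(xI - A) = + (x - 4)·det([[x + 16, 14, 7], [-5, x - 5, -2], [-26, -22, x - 12]]) - (-5)·det([[9, 14, 7], [-3, x - 5, -2], [-12, -22, x - 12]]) + (-4)·det([[9, x + 16, 7], [-3, -5, -2], [-12, -26, x - 12]]) - (-2)·det([[9, x + 16, 14], [-3, -5, x - 5], [-12, -26, -22]]).

Evaluating gives χ_A(x) = x^4 - 5x^3 + 9x^2 - 7x + 2 = (x - 2)(x - 1)^3.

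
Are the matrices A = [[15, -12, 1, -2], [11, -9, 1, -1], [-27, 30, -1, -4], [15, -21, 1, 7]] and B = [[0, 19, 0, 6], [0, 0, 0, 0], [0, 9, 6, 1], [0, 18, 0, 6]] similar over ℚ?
Two matrices over a field are similar if and only if they have the same invariant factors.

Both A and B have characteristic polynomial x^2(x - 6)^2 and minimal polynomial x^2(x - 6)^2. Computing further, both have invariant factors x^2(x - 6)^2. Hence A and B are similar.

Yes.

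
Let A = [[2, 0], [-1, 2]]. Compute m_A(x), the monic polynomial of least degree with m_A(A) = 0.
m_A(x) = (x - 2)^2

The characteristic polynomial factors as (x - 2)^2. The minimal polynomial is ∏(x - λ)^{k_λ} where k_λ is the size of the largest Jordan block at λ.

For λ = 2: rank(A - 2I) = 1, and the largest Jordan block has size 2 (the smallest k with rank((A - 2I)^k) = rank((A - 2I)^(k+1))).

So m_A(x) = (x - 2)^2.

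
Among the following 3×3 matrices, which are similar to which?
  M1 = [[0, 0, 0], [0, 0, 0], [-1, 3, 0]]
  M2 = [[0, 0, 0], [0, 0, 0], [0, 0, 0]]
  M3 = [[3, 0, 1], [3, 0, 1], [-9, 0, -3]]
2 classes: {M1, M3}, {M2}

Characteristic polynomials: χ_{M1} = x^3, χ_{M2} = x^3, χ_{M3} = x^3.

{M1, M3}: invariant factors x, x^2.

{M2}: invariant factors x, x, x.

Matrices are similar if and only if their invariant-factor lists agree; the partition into similarity classes is {M1, M3}, {M2}.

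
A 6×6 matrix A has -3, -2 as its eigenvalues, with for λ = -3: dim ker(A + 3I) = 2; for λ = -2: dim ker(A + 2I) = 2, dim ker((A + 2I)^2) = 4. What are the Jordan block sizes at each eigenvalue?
Jordan blocks: (-3, 1), (-3, 1), (-2, 2), (-2, 2)

λ = -3: successive nullity increments [2] count blocks of size ≥ k; block sizes are [1, 1].
λ = -2: successive nullity increments [2, 2] count blocks of size ≥ k; block sizes are [2, 2].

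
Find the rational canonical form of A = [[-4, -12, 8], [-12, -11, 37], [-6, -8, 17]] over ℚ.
The invariant factors of A (the non-unit diagonal entries of the Smith normal form of xI - A over ℚ[x]) are (x - 5)(x^2 + 3x + 4), each dividing the next. The characteristic polynomial is their product, (x - 5)(x^2 + 3x + 4).

The rational canonical form is the block-diagonal matrix of companion matrices C(f_i):
R = [[0, 0, 20], [1, 0, 11], [0, 1, 2]].

Note the characteristic polynomial does not split into linear factors over ℚ, so A has no Jordan form over ℚ; the rational canonical form exists over any field.

R = [[0, 0, 20], [1, 0, 11], [0, 1, 2]]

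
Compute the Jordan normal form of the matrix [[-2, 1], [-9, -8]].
The characteristic polynomial is det(xI - A) = (x + 5)^2, so the eigenvalues are -5 (algebraic multiplicity 2).

For λ = -5: rank(A + 5I) = 1, rank((A + 5I)^2) = 0. The eigenspace has dimension 2 - 1 = 1, so there is 1 Jordan block; the rank sequence gives block sizes [2].

Assembling the blocks gives the Jordan form J above.

J = [[-5, 1], [0, -5]]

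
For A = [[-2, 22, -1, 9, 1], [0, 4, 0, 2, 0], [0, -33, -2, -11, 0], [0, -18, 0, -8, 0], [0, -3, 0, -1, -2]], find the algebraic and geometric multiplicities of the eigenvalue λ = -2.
algebraic multiplicity 5, geometric multiplicity 3

The characteristic polynomial is (x + 2)^5, so the factor x + 2 appears with exponent 5: the algebraic multiplicity is 5.

rank(A + 2I) = 2, so the eigenspace has dimension 5 - 2 = 3: the geometric multiplicity is 3.

Since 3 < 5, A is not diagonalizable.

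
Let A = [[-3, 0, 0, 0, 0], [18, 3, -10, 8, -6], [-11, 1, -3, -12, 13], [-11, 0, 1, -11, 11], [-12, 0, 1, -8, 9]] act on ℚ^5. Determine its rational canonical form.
The invariant factors of A (the non-unit diagonal entries of the Smith normal form of xI - A over ℚ[x]) are x + 3, (x - 2)^2(x + 3)^2, each dividing the next. The characteristic polynomial is their product, (x - 2)^2(x + 3)^3.

The rational canonical form is the block-diagonal matrix of companion matrices C(f_i):
R = [[-3, 0, 0, 0, 0], [0, 0, 0, 0, -36], [0, 1, 0, 0, 12], [0, 0, 1, 0, 11], [0, 0, 0, 1, -2]].

R = [[-3, 0, 0, 0, 0], [0, 0, 0, 0, -36], [0, 1, 0, 0, 12], [0, 0, 1, 0, 11], [0, 0, 0, 1, -2]]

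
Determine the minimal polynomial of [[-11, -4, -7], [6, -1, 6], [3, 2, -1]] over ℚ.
The characteristic polynomial factors as (x + 4)^2(x + 5). The minimal polynomial is ∏(x - λ)^{k_λ} where k_λ is the size of the largest Jordan block at λ.

For λ = -5: rank(A + 5I) = 2, and the largest Jordan block has size 1 (the smallest k with rank((A + 5I)^k) = rank((A + 5I)^(k+1))).
For λ = -4: rank(A + 4I) = 2, and the largest Jordan block has size 2 (the smallest k with rank((A + 4I)^k) = rank((A + 4I)^(k+1))).

So m_A(x) = (x + 4)^2(x + 5).

m_A(x) = (x + 4)^2(x + 5)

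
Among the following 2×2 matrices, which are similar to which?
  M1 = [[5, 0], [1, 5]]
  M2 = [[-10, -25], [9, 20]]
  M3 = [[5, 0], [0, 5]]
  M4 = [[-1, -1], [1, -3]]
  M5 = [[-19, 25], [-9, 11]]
4 classes: {M1, M2}, {M3}, {M4}, {M5}

Characteristic polynomials: χ_{M1} = (x - 5)^2, χ_{M2} = (x - 5)^2, χ_{M3} = (x - 5)^2, χ_{M4} = (x + 2)^2, χ_{M5} = (x + 4)^2.

{M1, M2}: invariant factors (x - 5)^2.

{M3}: invariant factors x - 5, x - 5.

{M4}: invariant factors (x + 2)^2.

{M5}: invariant factors (x + 4)^2.

Matrices are similar if and only if their invariant-factor lists agree; the partition into similarity classes is {M1, M2}, {M3}, {M4}, {M5}.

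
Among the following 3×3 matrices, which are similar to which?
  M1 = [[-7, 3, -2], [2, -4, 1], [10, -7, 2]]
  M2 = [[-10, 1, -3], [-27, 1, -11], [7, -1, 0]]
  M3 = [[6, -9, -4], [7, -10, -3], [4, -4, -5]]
Characteristic polynomials: χ_{M1} = (x + 3)^3, χ_{M2} = (x + 3)^3, χ_{M3} = (x + 3)^3.

{M1, M2, M3}: invariant factors (x + 3)^3.

Matrices are similar if and only if their invariant-factor lists agree; the partition into similarity classes is {M1, M2, M3}.

1 class: {M1, M2, M3}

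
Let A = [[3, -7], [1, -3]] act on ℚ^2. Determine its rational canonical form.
R = [[0, 2], [1, 0]]

The invariant factors of A (the non-unit diagonal entries of the Smith normal form of xI - A over ℚ[x]) are x^2 - 2, each dividing the next. The characteristic polynomial is their product, x^2 - 2.

The rational canonical form is the block-diagonal matrix of companion matrices C(f_i):
R = [[0, 2], [1, 0]].

Note the characteristic polynomial does not split into linear factors over ℚ, so A has no Jordan form over ℚ; the rational canonical form exists over any field.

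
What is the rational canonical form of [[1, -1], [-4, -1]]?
R = [[0, 5], [1, 0]]

The invariant factors of A (the non-unit diagonal entries of the Smith normal form of xI - A over ℚ[x]) are x^2 - 5, each dividing the next. The characteristic polynomial is their product, x^2 - 5.

The rational canonical form is the block-diagonal matrix of companion matrices C(f_i):
R = [[0, 5], [1, 0]].

Note the characteristic polynomial does not split into linear factors over ℚ, so A has no Jordan form over ℚ; the rational canonical form exists over any field.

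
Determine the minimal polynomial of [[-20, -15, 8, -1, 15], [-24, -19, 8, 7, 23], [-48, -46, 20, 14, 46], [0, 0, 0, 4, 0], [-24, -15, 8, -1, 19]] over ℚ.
m_A(x) = (x - 4)(x + 4)^2

The characteristic polynomial factors as (x - 4)^3(x + 4)^2. The minimal polynomial is ∏(x - λ)^{k_λ} where k_λ is the size of the largest Jordan block at λ.

For λ = -4: rank(A + 4I) = 4, and the largest Jordan block has size 2 (the smallest k with rank((A + 4I)^k) = rank((A + 4I)^(k+1))).
For λ = 4: rank(A - 4I) = 2, and the largest Jordan block has size 1 (the smallest k with rank((A - 4I)^k) = rank((A - 4I)^(k+1))).

So m_A(x) = (x - 4)(x + 4)^2.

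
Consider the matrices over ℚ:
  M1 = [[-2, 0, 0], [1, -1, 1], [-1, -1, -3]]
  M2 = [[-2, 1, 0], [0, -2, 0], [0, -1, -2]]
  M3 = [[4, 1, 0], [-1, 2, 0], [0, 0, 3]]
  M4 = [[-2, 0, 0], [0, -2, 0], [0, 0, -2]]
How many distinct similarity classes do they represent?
Characteristic polynomials: χ_{M1} = (x + 2)^3, χ_{M2} = (x + 2)^3, χ_{M3} = (x - 3)^3, χ_{M4} = (x + 2)^3.

{M1, M2}: invariant factors x + 2, (x + 2)^2.

{M3}: invariant factors x - 3, (x - 3)^2.

{M4}: invariant factors x + 2, x + 2, x + 2.

Matrices are similar if and only if their invariant-factor lists agree; the partition into similarity classes is {M1, M2}, {M3}, {M4}.

3 classes: {M1, M2}, {M3}, {M4}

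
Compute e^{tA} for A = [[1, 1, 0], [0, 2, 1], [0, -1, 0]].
A has Jordan form J = [[1, 1, 0], [0, 1, 1], [0, 0, 1]] with A = PJP^{-1}, so e^{tA} = P e^{tJ} P^{-1}.

For a Jordan block J_k(λ), e^{tJ_k(λ)} = e^{λt} · (I + tN + t^2 N^2/2! + ... + t^{k-1} N^{k-1}/(k-1)!) where N is the nilpotent superdiagonal part.

Assembling the blocks and conjugating back gives the entries of e^{tA} as shown above.

e^{tA} = [[e^{t}, t*(t + 2)*e^{t}/2, t^2*e^{t}/2], [0, (t + 1)*e^{t}, t*e^{t}], [0, -t*e^{t}, (1 - t)*e^{t}]]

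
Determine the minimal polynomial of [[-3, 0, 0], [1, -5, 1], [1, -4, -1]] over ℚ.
m_A(x) = (x + 3)^3

The characteristic polynomial factors as (x + 3)^3. The minimal polynomial is ∏(x - λ)^{k_λ} where k_λ is the size of the largest Jordan block at λ.

For λ = -3: rank(A + 3I) = 2, and the largest Jordan block has size 3 (the smallest k with rank((A + 3I)^k) = rank((A + 3I)^(k+1))).

So m_A(x) = (x + 3)^3.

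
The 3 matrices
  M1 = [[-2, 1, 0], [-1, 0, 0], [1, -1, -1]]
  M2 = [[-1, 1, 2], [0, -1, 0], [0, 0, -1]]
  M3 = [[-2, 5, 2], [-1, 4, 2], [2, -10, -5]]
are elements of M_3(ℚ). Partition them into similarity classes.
1 class: {M1, M2, M3}

Characteristic polynomials: χ_{M1} = (x + 1)^3, χ_{M2} = (x + 1)^3, χ_{M3} = (x + 1)^3.

{M1, M2, M3}: invariant factors x + 1, (x + 1)^2.

Matrices are similar if and only if their invariant-factor lists agree; the partition into similarity classes is {M1, M2, M3}.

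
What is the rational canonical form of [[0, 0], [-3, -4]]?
R = [[0, 0], [1, -4]]

The invariant factors of A (the non-unit diagonal entries of the Smith normal form of xI - A over ℚ[x]) are x(x + 4), each dividing the next. The characteristic polynomial is their product, x(x + 4).

The rational canonical form is the block-diagonal matrix of companion matrices C(f_i):
R = [[0, 0], [1, -4]].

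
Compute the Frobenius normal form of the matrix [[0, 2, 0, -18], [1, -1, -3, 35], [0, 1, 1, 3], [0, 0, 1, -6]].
The invariant factors of A (the non-unit diagonal entries of the Smith normal form of xI - A over ℚ[x]) are (x^2 + 3x - 6)^2, each dividing the next. The characteristic polynomial is their product, (x^2 + 3x - 6)^2.

The rational canonical form is the block-diagonal matrix of companion matrices C(f_i):
R = [[0, 0, 0, -36], [1, 0, 0, 36], [0, 1, 0, 3], [0, 0, 1, -6]].

Note the characteristic polynomial does not split into linear factors over ℚ, so A has no Jordan form over ℚ; the rational canonical form exists over any field.

R = [[0, 0, 0, -36], [1, 0, 0, 36], [0, 1, 0, 3], [0, 0, 1, -6]]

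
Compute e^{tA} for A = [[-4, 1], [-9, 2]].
A has Jordan form J = [[-1, 1], [0, -1]] with A = PJP^{-1}, so e^{tA} = P e^{tJ} P^{-1}.

For a Jordan block J_k(λ), e^{tJ_k(λ)} = e^{λt} · (I + tN + t^2 N^2/2! + ... + t^{k-1} N^{k-1}/(k-1)!) where N is the nilpotent superdiagonal part.

Assembling the blocks and conjugating back gives the entries of e^{tA} as shown above.

e^{tA} = [[(1 - 3*t)*e^{-t}, t*e^{-t}], [-9*t*e^{-t}, (3*t + 1)*e^{-t}]]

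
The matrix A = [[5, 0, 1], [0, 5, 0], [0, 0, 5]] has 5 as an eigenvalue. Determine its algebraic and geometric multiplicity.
The characteristic polynomial is (x - 5)^3, so the factor x - 5 appears with exponent 3: the algebraic multiplicity is 3.

rank(A - 5I) = 1, so the eigenspace has dimension 3 - 1 = 2: the geometric multiplicity is 2.

Since 2 < 3, A is not diagonalizable.

algebraic multiplicity 3, geometric multiplicity 2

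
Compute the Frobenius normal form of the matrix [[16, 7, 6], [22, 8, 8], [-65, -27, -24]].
The invariant factors of A (the non-unit diagonal entries of the Smith normal form of xI - A over ℚ[x]) are x^3 + 4x + 4, each dividing the next. The characteristic polynomial is their product, x^3 + 4x + 4.

The rational canonical form is the block-diagonal matrix of companion matrices C(f_i):
R = [[0, 0, -4], [1, 0, -4], [0, 1, 0]].

Note the characteristic polynomial does not split into linear factors over ℚ, so A has no Jordan form over ℚ; the rational canonical form exists over any field.

R = [[0, 0, -4], [1, 0, -4], [0, 1, 0]]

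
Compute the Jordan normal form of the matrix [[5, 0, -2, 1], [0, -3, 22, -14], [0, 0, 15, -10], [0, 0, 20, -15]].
J = [[-5, 0, 0, 0], [0, -3, 0, 0], [0, 0, 5, 1], [0, 0, 0, 5]]

The characteristic polynomial is det(xI - A) = (x - 5)^2(x + 3)(x + 5), so the eigenvalues are -5 (algebraic multiplicity 1), -3 (algebraic multiplicity 1), 5 (algebraic multiplicity 2).

For λ = -5: algebraic multiplicity 1 gives one 1×1 block.

For λ = -3: algebraic multiplicity 1 gives one 1×1 block.

For λ = 5: rank(A - 5I) = 3, rank((A - 5I)^2) = 2. The eigenspace has dimension 4 - 3 = 1, so there is 1 Jordan block; the rank sequence gives block sizes [2].

Assembling the blocks gives the Jordan form J above.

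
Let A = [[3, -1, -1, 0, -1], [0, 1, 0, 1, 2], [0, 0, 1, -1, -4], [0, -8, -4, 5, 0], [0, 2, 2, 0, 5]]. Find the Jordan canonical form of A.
The characteristic polynomial is det(xI - A) = (x - 3)^5, so the eigenvalues are 3 (algebraic multiplicity 5).

For λ = 3: rank(A - 3I) = 2, rank((A - 3I)^2) = 0. The eigenspace has dimension 5 - 2 = 3, so there are 3 Jordan blocks; the rank sequence gives block sizes [2, 2, 1].

Assembling the blocks gives the Jordan form J above.

J = [[3, 1, 0, 0, 0], [0, 3, 0, 0, 0], [0, 0, 3, 1, 0], [0, 0, 0, 3, 0], [0, 0, 0, 0, 3]]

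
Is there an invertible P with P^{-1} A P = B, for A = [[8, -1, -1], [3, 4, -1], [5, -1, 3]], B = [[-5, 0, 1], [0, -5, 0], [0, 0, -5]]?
trace(A) = 15 but trace(B) = -15. The trace is a similarity invariant, so A and B are not similar.

No.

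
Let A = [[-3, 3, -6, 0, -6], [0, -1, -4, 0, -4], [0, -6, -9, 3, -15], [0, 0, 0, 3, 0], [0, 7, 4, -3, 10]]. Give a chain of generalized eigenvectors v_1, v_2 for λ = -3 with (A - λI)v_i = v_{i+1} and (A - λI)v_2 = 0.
We seek v_1 ∈ ker((A + 3I)^2) \ ker(A + 3I), then set v_{i+1} = (A + 3I) v_i.

One such chain is v_1 = [[2, 1, 2, 0, -1]]^T, v_2 = [[-3, -2, -3, 0, 2]]^T. Check: (A + 3I) v_2 = [[0, 0, 0, 0, 0]]^T = 0.

v_1 = [[2, 1, 2, 0, -1]]^T, v_2 = [[-3, -2, -3, 0, 2]]^T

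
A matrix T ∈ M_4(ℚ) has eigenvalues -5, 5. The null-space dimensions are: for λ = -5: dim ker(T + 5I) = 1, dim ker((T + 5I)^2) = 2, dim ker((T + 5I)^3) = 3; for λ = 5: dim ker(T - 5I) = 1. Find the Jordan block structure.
λ = -5: successive nullity increments [1, 1, 1] count blocks of size ≥ k; block sizes are [3].
λ = 5: successive nullity increments [1] count blocks of size ≥ k; block sizes are [1].

Jordan blocks: (-5, 3), (5, 1)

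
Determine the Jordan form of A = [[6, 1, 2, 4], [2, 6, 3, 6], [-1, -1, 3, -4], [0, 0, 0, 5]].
The characteristic polynomial is det(xI - A) = (x - 5)^4, so the eigenvalues are 5 (algebraic multiplicity 4).

For λ = 5: rank(A - 5I) = 2, rank((A - 5I)^2) = 1, rank((A - 5I)^3) = 0. The eigenspace has dimension 4 - 2 = 2, so there are 2 Jordan blocks; the rank sequence gives block sizes [3, 1].

Assembling the blocks gives the Jordan form J above.

J = [[5, 1, 0, 0], [0, 5, 1, 0], [0, 0, 5, 0], [0, 0, 0, 5]]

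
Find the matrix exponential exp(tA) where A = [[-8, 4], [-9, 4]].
A has Jordan form J = [[-2, 1], [0, -2]] with A = PJP^{-1}, so e^{tA} = P e^{tJ} P^{-1}.

For a Jordan block J_k(λ), e^{tJ_k(λ)} = e^{λt} · (I + tN + t^2 N^2/2! + ... + t^{k-1} N^{k-1}/(k-1)!) where N is the nilpotent superdiagonal part.

Assembling the blocks and conjugating back gives the entries of e^{tA} as shown above.

e^{tA} = [[(1 - 6*t)*e^{-2*t}, 4*t*e^{-2*t}], [-9*t*e^{-2*t}, (6*t + 1)*e^{-2*t}]]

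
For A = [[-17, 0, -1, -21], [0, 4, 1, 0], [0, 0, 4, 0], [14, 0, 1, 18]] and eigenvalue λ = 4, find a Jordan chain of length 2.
We seek v_1 ∈ ker((A - 4I)^2) \ ker(A - 4I), then set v_{i+1} = (A - 4I) v_i.

One such chain is v_1 = [[2, -2, 1, -2]]^T, v_2 = [[-1, 1, 0, 1]]^T. Check: (A - 4I) v_2 = [[0, 0, 0, 0]]^T = 0.

v_1 = [[2, -2, 1, -2]]^T, v_2 = [[-1, 1, 0, 1]]^T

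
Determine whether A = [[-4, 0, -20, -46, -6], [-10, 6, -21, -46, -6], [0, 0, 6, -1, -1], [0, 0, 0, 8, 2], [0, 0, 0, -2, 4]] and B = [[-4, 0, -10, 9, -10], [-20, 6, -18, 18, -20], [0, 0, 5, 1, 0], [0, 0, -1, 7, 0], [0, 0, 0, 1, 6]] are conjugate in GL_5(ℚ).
Yes.

Two matrices over a field are similar if and only if they have the same invariant factors.

Both A and B have characteristic polynomial (x - 6)^4(x + 4) and minimal polynomial (x - 6)^3(x + 4). Computing further, both have invariant factors x - 6, (x - 6)^3(x + 4). Hence A and B are similar.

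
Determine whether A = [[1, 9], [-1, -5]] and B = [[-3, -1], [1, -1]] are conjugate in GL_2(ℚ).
Two matrices over a field are similar if and only if they have the same invariant factors.

Both A and B have characteristic polynomial (x + 2)^2 and minimal polynomial (x + 2)^2. Computing further, both have invariant factors (x + 2)^2. Hence A and B are similar.

Yes.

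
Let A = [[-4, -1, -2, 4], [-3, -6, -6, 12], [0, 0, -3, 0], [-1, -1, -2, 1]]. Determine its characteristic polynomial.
xI - A = [[x + 4, 1, 2, -4], [3, x + 6, 6, -12], [0, 0, x + 3, 0], [1, 1, 2, x - 1]].

Expanding det(xI - A) along the first row:
det(xI - A) = + (x + 4)·det([[x + 6, 6, -12], [0, x + 3, 0], [1, 2, x - 1]]) - (1)·det([[3, 6, -12], [0, x + 3, 0], [1, 2, x - 1]]) + (2)·det([[3, x + 6, -12], [0, 0, 0], [1, 1, x - 1]]) - (-4)·det([[3, x + 6, 6], [0, 0, x + 3], [1, 1, 2]]).

Evaluating gives χ_A(x) = x^4 + 12x^3 + 54x^2 + 108x + 81 = (x + 3)^4.

χ_A(x) = (x + 3)^4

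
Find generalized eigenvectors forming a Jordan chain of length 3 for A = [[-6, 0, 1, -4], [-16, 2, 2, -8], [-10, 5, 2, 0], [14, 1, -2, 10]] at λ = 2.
v_1 = [[0, 1, 4, 1]]^T, v_2 = [[0, 0, 5, 1]]^T, v_3 = [[1, 2, 0, -2]]^T

We seek v_1 ∈ ker((A - 2I)^3) \ ker((A - 2I)^2), then set v_{i+1} = (A - 2I) v_i.

One such chain is v_1 = [[0, 1, 4, 1]]^T, v_2 = [[0, 0, 5, 1]]^T, v_3 = [[1, 2, 0, -2]]^T. Check: (A - 2I) v_3 = [[0, 0, 0, 0]]^T = 0.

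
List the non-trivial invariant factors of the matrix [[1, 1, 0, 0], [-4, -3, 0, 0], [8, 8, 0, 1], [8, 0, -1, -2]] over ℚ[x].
The Jordan structure of A has elementary divisors (x + 1)^2, (x + 1)^2. Arranging the block sizes at each eigenvalue in decreasing order and taking row products gives the invariant factors.

Invariant factors (smallest first, each dividing the next): (x + 1)^2, (x + 1)^2.

Check: the last factor (x + 1)^2 is the minimal polynomial, and the product (x + 1)^4 is the characteristic polynomial.

(x + 1)^2, (x + 1)^2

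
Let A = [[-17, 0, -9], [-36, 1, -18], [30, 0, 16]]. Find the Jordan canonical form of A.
The characteristic polynomial is det(xI - A) = (x - 1)^2(x + 2), so the eigenvalues are -2 (algebraic multiplicity 1), 1 (algebraic multiplicity 2).

For λ = -2: algebraic multiplicity 1 gives one 1×1 block.

For λ = 1: rank(A - I) = 1. The eigenspace has dimension 3 - 1 = 2, so there are 2 Jordan blocks; the rank sequence gives block sizes [1, 1].

Assembling the blocks gives the Jordan form J above.

J = [[-2, 0, 0], [0, 1, 0], [0, 0, 1]]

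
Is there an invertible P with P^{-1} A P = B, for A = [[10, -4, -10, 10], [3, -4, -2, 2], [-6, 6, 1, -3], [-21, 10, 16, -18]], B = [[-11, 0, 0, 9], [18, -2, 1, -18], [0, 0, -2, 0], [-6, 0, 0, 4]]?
Two matrices over a field are similar if and only if they have the same invariant factors.

Both A and B have characteristic polynomial (x + 2)^3(x + 5) and minimal polynomial (x + 2)^2(x + 5). Computing further, both have invariant factors x + 2, (x + 2)^2(x + 5). Hence A and B are similar.

Yes.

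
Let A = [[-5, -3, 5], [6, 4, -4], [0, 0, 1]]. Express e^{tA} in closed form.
A has Jordan form J = [[-2, 0, 0], [0, 1, 1], [0, 0, 1]] with A = PJP^{-1}, so e^{tA} = P e^{tJ} P^{-1}.

For a Jordan block J_k(λ), e^{tJ_k(λ)} = e^{λt} · (I + tN + t^2 N^2/2! + ... + t^{k-1} N^{k-1}/(k-1)!) where N is the nilpotent superdiagonal part.

Assembling the blocks and conjugating back gives the entries of e^{tA} as shown above.

e^{tA} = [[-e^{t} + 2*e^{-2*t}, -e^{t} + e^{-2*t}, ((2 - t)*e^{3*t} - 2)*e^{-2*t}], [2*e^{t} - 2*e^{-2*t}, 2*e^{t} - e^{-2*t}, 2*((t - 1)*e^{3*t} + 1)*e^{-2*t}], [0, 0, e^{t}]]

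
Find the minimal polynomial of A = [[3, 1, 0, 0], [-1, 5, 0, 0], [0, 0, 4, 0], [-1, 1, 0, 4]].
The characteristic polynomial factors as (x - 4)^4. The minimal polynomial is ∏(x - λ)^{k_λ} where k_λ is the size of the largest Jordan block at λ.

For λ = 4: rank(A - 4I) = 1, and the largest Jordan block has size 2 (the smallest k with rank((A - 4I)^k) = rank((A - 4I)^(k+1))).

So m_A(x) = (x - 4)^2.

m_A(x) = (x - 4)^2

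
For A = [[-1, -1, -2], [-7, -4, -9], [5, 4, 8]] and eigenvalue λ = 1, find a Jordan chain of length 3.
v_1 = [[2, 8, -7]]^T, v_2 = [[2, 9, -7]]^T, v_3 = [[1, 4, -3]]^T

We seek v_1 ∈ ker((A - I)^3) \ ker((A - I)^2), then set v_{i+1} = (A - I) v_i.

One such chain is v_1 = [[2, 8, -7]]^T, v_2 = [[2, 9, -7]]^T, v_3 = [[1, 4, -3]]^T. Check: (A - I) v_3 = [[0, 0, 0]]^T = 0.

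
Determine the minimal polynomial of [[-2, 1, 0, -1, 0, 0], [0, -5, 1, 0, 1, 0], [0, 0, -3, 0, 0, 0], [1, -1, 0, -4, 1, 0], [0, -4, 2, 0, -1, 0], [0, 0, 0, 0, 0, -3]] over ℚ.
m_A(x) = (x + 3)^3

The characteristic polynomial factors as (x + 3)^6. The minimal polynomial is ∏(x - λ)^{k_λ} where k_λ is the size of the largest Jordan block at λ.

For λ = -3: rank(A + 3I) = 3, and the largest Jordan block has size 3 (the smallest k with rank((A + 3I)^k) = rank((A + 3I)^(k+1))).

So m_A(x) = (x + 3)^3.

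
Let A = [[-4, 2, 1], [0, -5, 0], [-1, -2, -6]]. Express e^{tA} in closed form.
A has Jordan form J = [[-5, 1, 0], [0, -5, 0], [0, 0, -5]] with A = PJP^{-1}, so e^{tA} = P e^{tJ} P^{-1}.

For a Jordan block J_k(λ), e^{tJ_k(λ)} = e^{λt} · (I + tN + t^2 N^2/2! + ... + t^{k-1} N^{k-1}/(k-1)!) where N is the nilpotent superdiagonal part.

Assembling the blocks and conjugating back gives the entries of e^{tA} as shown above.

e^{tA} = [[(t + 1)*e^{-5*t}, 2*t*e^{-5*t}, t*e^{-5*t}], [0, e^{-5*t}, 0], [-t*e^{-5*t}, -2*t*e^{-5*t}, (1 - t)*e^{-5*t}]]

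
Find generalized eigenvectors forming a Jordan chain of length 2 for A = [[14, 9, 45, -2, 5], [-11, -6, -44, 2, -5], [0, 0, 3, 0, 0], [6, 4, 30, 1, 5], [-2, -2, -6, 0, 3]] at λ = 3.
We seek v_1 ∈ ker((A - 3I)^2) \ ker(A - 3I), then set v_{i+1} = (A - 3I) v_i.

One such chain is v_1 = [[-4, 4, 0, -2, 1]]^T, v_2 = [[1, -1, 0, 1, 0]]^T. Check: (A - 3I) v_2 = [[0, 0, 0, 0, 0]]^T = 0.

v_1 = [[-4, 4, 0, -2, 1]]^T, v_2 = [[1, -1, 0, 1, 0]]^T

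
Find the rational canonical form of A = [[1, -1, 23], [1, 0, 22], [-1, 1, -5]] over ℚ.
R = [[0, 0, 18], [1, 0, 3], [0, 1, -4]]

The invariant factors of A (the non-unit diagonal entries of the Smith normal form of xI - A over ℚ[x]) are (x - 2)(x + 3)^2, each dividing the next. The characteristic polynomial is their product, (x - 2)(x + 3)^2.

The rational canonical form is the block-diagonal matrix of companion matrices C(f_i):
R = [[0, 0, 18], [1, 0, 3], [0, 1, -4]].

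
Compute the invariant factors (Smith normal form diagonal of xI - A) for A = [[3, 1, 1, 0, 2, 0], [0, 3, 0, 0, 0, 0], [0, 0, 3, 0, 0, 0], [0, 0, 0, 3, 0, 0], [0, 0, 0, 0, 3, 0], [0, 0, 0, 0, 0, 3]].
The Jordan structure of A has elementary divisors (x - 3)^2, (x - 3), (x - 3), (x - 3), (x - 3). Arranging the block sizes at each eigenvalue in decreasing order and taking row products gives the invariant factors.

Invariant factors (smallest first, each dividing the next): x - 3, x - 3, x - 3, x - 3, (x - 3)^2.

Check: the last factor (x - 3)^2 is the minimal polynomial, and the product (x - 3)^6 is the characteristic polynomial.

x - 3, x - 3, x - 3, x - 3, (x - 3)^2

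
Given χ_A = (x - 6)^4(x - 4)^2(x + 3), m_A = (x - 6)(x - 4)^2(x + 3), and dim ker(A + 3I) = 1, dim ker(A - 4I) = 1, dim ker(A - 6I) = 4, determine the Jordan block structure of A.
λ = -3: algebraic multiplicity 1 (exponent in χ_A), largest block size 1 (exponent in m_A), 1 block (geometric multiplicity). This forces block sizes [1].
λ = 4: algebraic multiplicity 2 (exponent in χ_A), largest block size 2 (exponent in m_A), 1 block (geometric multiplicity). This forces block sizes [2].
λ = 6: algebraic multiplicity 4 (exponent in χ_A), largest block size 1 (exponent in m_A), 4 blocks (geometric multiplicity). These force block sizes [1, 1, 1, 1].

Jordan blocks: (-3, 1), (4, 2), (6, 1), (6, 1), (6, 1), (6, 1)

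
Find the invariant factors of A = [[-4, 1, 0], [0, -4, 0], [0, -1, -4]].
x + 4, (x + 4)^2

The Jordan structure of A has elementary divisors (x + 4)^2, (x + 4). Arranging the block sizes at each eigenvalue in decreasing order and taking row products gives the invariant factors.

Invariant factors (smallest first, each dividing the next): x + 4, (x + 4)^2.

Check: the last factor (x + 4)^2 is the minimal polynomial, and the product (x + 4)^3 is the characteristic polynomial.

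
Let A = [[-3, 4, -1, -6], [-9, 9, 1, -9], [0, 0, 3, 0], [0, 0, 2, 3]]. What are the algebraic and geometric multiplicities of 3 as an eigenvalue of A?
The characteristic polynomial is (x - 3)^4, so the factor x - 3 appears with exponent 4: the algebraic multiplicity is 4.

rank(A - 3I) = 2, so the eigenspace has dimension 4 - 2 = 2: the geometric multiplicity is 2.

Since 2 < 4, A is not diagonalizable.

algebraic multiplicity 4, geometric multiplicity 2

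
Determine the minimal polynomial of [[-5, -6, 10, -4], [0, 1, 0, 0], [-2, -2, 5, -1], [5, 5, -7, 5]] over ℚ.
m_A(x) = (x - 2)^2(x - 1)

The characteristic polynomial factors as (x - 2)^2(x - 1)^2. The minimal polynomial is ∏(x - λ)^{k_λ} where k_λ is the size of the largest Jordan block at λ.

For λ = 1: rank(A - I) = 2, and the largest Jordan block has size 1 (the smallest k with rank((A - I)^k) = rank((A - I)^(k+1))).
For λ = 2: rank(A - 2I) = 3, and the largest Jordan block has size 2 (the smallest k with rank((A - 2I)^k) = rank((A - 2I)^(k+1))).

So m_A(x) = (x - 2)^2(x - 1).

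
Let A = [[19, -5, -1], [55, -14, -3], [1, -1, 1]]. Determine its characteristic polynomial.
xI - A = [[x - 19, 5, 1], [-55, x + 14, 3], [-1, 1, x - 1]].

Expanding det(xI - A) along the first row:
det(xI - A) = + (x - 19)·det([[x + 14, 3], [1, x - 1]]) - (5)·det([[-55, 3], [-1, x - 1]]) + (1)·det([[-55, x + 14], [-1, 1]]).

Evaluating gives χ_A(x) = x^3 - 6x^2 + 12x - 8 = (x - 2)^3.

χ_A(x) = (x - 2)^3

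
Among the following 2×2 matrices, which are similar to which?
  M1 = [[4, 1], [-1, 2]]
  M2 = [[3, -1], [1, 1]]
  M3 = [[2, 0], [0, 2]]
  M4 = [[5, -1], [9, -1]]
Characteristic polynomials: χ_{M1} = (x - 3)^2, χ_{M2} = (x - 2)^2, χ_{M3} = (x - 2)^2, χ_{M4} = (x - 2)^2.

{M1}: invariant factors (x - 3)^2.

{M2, M4}: invariant factors (x - 2)^2.

{M3}: invariant factors x - 2, x - 2.

Matrices are similar if and only if their invariant-factor lists agree; the partition into similarity classes is {M1}, {M2, M4}, {M3}.

3 classes: {M1}, {M2, M4}, {M3}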